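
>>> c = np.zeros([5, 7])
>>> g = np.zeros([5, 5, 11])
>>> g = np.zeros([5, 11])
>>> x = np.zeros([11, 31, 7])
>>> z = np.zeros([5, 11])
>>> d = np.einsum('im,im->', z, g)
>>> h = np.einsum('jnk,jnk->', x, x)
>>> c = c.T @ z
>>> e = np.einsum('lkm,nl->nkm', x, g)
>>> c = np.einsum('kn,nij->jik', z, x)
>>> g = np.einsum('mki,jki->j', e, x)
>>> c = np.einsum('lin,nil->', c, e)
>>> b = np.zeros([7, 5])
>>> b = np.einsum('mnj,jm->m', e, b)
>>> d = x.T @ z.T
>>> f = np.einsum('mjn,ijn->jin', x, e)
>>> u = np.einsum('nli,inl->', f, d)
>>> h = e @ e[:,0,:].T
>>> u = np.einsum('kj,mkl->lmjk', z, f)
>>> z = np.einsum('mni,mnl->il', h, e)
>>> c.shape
()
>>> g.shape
(11,)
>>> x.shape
(11, 31, 7)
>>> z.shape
(5, 7)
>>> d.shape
(7, 31, 5)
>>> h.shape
(5, 31, 5)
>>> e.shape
(5, 31, 7)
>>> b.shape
(5,)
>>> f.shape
(31, 5, 7)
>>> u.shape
(7, 31, 11, 5)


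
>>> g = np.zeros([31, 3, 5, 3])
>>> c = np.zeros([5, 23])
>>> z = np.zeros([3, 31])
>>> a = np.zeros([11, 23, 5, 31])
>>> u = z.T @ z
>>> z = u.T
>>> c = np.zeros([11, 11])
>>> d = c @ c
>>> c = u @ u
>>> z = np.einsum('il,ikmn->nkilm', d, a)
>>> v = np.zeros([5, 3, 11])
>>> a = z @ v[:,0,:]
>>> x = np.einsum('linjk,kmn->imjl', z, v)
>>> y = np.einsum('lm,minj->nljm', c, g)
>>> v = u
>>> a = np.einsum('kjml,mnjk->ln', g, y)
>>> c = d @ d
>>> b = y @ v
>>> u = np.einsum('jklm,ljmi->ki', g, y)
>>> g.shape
(31, 3, 5, 3)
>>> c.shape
(11, 11)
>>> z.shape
(31, 23, 11, 11, 5)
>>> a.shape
(3, 31)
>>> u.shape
(3, 31)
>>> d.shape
(11, 11)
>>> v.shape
(31, 31)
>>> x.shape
(23, 3, 11, 31)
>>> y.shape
(5, 31, 3, 31)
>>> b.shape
(5, 31, 3, 31)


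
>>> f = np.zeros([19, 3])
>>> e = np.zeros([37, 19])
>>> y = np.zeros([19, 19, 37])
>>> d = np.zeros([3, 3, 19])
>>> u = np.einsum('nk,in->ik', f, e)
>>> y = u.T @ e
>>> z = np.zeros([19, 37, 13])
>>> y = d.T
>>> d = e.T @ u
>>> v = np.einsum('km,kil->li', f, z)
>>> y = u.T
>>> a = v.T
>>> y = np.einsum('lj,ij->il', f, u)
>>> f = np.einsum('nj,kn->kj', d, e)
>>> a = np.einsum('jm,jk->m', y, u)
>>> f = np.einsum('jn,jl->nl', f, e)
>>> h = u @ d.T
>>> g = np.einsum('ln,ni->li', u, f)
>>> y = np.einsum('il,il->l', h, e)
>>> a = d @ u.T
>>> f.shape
(3, 19)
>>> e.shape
(37, 19)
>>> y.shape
(19,)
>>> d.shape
(19, 3)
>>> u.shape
(37, 3)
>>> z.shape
(19, 37, 13)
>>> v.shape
(13, 37)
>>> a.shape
(19, 37)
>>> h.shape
(37, 19)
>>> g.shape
(37, 19)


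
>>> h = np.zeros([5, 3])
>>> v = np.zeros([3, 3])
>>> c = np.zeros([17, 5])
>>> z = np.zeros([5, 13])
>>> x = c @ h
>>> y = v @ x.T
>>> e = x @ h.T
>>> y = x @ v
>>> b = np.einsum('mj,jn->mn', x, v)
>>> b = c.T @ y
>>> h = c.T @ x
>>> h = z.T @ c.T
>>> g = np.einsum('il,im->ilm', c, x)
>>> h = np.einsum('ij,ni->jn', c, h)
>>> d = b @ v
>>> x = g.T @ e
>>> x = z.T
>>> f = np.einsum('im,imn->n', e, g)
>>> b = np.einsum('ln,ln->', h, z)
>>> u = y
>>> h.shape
(5, 13)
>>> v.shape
(3, 3)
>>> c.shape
(17, 5)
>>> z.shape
(5, 13)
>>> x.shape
(13, 5)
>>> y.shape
(17, 3)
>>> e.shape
(17, 5)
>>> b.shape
()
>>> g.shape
(17, 5, 3)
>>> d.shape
(5, 3)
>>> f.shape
(3,)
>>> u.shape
(17, 3)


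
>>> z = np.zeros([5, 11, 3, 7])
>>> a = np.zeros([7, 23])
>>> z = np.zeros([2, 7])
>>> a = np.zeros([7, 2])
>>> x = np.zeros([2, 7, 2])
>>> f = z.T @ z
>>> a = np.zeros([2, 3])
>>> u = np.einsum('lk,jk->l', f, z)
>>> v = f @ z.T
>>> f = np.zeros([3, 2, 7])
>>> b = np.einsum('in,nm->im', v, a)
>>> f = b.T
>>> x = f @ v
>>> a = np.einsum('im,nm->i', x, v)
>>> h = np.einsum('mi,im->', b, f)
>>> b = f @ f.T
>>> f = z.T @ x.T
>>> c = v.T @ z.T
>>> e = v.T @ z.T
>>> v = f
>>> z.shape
(2, 7)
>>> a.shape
(3,)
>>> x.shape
(3, 2)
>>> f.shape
(7, 3)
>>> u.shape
(7,)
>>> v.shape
(7, 3)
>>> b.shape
(3, 3)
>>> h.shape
()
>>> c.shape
(2, 2)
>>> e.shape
(2, 2)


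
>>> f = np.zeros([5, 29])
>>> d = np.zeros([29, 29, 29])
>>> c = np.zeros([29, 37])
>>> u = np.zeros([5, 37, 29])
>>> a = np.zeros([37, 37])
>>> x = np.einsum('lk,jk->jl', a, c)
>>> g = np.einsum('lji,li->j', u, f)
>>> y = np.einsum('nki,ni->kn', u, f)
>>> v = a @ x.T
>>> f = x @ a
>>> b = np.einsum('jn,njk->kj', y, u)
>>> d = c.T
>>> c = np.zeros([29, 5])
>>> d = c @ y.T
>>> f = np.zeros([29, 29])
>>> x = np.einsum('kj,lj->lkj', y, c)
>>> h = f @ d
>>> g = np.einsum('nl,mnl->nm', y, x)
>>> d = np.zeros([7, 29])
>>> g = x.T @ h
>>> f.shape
(29, 29)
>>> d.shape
(7, 29)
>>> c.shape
(29, 5)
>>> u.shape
(5, 37, 29)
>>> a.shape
(37, 37)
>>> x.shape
(29, 37, 5)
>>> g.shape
(5, 37, 37)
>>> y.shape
(37, 5)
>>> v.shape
(37, 29)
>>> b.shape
(29, 37)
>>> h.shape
(29, 37)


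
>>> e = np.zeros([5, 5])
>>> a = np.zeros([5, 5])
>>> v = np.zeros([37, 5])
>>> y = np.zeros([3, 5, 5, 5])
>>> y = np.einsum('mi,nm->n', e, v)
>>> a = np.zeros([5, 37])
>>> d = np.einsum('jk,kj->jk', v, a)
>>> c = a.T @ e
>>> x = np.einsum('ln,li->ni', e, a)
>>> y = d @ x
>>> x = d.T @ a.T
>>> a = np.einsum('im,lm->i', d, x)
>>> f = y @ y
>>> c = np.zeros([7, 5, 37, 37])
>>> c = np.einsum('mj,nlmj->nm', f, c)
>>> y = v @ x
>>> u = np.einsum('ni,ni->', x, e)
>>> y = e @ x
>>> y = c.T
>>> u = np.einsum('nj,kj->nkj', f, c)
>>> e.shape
(5, 5)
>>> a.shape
(37,)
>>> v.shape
(37, 5)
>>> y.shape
(37, 7)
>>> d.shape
(37, 5)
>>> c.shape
(7, 37)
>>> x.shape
(5, 5)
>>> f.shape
(37, 37)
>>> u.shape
(37, 7, 37)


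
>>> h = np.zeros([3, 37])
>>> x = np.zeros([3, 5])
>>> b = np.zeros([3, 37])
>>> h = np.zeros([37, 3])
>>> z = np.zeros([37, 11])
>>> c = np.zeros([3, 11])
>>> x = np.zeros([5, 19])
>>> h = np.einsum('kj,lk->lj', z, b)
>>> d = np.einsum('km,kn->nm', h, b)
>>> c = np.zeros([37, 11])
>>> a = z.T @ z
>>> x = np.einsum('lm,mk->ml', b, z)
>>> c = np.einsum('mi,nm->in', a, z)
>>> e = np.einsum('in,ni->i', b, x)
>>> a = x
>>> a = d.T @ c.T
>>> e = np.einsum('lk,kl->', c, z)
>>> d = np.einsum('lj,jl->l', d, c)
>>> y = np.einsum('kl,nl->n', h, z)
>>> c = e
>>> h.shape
(3, 11)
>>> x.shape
(37, 3)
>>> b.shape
(3, 37)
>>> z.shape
(37, 11)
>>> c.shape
()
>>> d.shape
(37,)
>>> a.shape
(11, 11)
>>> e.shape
()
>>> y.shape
(37,)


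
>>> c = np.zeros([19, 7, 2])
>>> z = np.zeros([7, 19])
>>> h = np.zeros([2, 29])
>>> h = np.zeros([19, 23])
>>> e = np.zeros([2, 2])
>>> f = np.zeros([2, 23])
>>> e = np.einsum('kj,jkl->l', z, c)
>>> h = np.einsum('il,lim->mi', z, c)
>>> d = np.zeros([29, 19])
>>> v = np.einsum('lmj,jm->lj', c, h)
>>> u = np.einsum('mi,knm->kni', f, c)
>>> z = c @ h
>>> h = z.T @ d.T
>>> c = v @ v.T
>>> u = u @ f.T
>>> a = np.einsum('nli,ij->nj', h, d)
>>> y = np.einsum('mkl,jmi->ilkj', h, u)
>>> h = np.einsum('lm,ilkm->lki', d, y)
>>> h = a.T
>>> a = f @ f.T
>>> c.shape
(19, 19)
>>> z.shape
(19, 7, 7)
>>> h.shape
(19, 7)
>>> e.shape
(2,)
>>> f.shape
(2, 23)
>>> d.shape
(29, 19)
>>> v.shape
(19, 2)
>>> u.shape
(19, 7, 2)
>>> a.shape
(2, 2)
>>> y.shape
(2, 29, 7, 19)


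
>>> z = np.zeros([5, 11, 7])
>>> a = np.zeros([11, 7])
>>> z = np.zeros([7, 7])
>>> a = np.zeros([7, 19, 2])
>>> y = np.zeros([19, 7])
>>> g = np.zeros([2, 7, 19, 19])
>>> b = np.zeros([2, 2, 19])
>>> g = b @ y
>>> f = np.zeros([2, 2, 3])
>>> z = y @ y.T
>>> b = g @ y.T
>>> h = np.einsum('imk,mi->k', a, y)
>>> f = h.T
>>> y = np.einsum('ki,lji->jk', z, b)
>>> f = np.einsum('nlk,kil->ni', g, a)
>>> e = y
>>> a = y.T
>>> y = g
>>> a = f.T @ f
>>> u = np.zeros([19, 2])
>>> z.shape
(19, 19)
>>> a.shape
(19, 19)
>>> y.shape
(2, 2, 7)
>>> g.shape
(2, 2, 7)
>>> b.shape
(2, 2, 19)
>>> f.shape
(2, 19)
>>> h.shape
(2,)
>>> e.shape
(2, 19)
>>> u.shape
(19, 2)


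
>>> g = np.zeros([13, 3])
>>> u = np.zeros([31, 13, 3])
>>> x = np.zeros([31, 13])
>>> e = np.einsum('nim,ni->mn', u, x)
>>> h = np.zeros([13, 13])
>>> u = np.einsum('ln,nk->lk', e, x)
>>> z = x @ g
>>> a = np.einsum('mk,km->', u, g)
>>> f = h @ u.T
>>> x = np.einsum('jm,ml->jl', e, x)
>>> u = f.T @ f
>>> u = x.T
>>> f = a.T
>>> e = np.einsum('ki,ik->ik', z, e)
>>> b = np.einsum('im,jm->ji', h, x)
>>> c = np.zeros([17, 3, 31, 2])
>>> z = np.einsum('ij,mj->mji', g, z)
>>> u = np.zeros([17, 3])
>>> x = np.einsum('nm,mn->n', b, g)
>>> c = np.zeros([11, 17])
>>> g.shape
(13, 3)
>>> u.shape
(17, 3)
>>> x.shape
(3,)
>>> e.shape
(3, 31)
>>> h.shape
(13, 13)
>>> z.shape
(31, 3, 13)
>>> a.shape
()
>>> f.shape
()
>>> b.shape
(3, 13)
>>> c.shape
(11, 17)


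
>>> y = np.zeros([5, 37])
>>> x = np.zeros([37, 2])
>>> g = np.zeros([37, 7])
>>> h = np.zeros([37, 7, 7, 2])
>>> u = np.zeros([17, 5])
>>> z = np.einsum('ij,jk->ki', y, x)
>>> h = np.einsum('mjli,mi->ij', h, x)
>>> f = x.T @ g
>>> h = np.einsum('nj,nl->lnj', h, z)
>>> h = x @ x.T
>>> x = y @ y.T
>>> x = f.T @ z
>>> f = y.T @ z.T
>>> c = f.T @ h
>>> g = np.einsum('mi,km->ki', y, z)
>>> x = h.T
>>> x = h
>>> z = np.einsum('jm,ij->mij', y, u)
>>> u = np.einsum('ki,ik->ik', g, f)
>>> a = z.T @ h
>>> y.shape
(5, 37)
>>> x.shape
(37, 37)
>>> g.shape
(2, 37)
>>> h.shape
(37, 37)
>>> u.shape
(37, 2)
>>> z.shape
(37, 17, 5)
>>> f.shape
(37, 2)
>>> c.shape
(2, 37)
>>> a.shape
(5, 17, 37)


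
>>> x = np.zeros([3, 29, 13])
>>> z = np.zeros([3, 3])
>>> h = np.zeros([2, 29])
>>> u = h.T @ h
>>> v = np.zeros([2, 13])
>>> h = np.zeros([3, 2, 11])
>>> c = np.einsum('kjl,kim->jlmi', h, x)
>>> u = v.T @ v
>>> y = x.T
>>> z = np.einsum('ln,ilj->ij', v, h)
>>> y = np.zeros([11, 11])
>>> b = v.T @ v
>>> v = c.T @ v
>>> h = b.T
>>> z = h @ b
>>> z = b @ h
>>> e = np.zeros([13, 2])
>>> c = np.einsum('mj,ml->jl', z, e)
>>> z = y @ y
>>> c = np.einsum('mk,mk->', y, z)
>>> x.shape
(3, 29, 13)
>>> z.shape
(11, 11)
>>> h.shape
(13, 13)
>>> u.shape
(13, 13)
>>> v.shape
(29, 13, 11, 13)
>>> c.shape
()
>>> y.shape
(11, 11)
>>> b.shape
(13, 13)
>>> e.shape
(13, 2)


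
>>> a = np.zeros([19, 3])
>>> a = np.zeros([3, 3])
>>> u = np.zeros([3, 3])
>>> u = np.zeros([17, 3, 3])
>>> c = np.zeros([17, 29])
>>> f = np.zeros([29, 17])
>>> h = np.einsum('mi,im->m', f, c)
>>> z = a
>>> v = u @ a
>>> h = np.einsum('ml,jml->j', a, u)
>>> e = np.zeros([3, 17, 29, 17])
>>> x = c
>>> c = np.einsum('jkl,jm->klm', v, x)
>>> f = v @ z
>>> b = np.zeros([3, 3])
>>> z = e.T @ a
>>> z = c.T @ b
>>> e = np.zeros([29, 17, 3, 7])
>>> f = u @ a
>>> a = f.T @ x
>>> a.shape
(3, 3, 29)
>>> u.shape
(17, 3, 3)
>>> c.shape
(3, 3, 29)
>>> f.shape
(17, 3, 3)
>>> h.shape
(17,)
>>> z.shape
(29, 3, 3)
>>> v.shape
(17, 3, 3)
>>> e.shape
(29, 17, 3, 7)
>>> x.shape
(17, 29)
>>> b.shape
(3, 3)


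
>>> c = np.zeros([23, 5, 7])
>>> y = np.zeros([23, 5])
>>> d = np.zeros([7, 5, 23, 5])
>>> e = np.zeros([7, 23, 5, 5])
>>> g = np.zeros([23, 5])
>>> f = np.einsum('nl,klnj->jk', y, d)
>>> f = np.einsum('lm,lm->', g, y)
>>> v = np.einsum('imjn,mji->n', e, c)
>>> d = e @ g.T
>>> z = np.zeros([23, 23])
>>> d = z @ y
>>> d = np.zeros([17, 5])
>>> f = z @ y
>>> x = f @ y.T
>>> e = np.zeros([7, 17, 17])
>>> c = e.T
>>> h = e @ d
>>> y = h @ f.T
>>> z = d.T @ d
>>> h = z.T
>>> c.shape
(17, 17, 7)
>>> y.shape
(7, 17, 23)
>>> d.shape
(17, 5)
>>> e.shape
(7, 17, 17)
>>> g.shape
(23, 5)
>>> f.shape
(23, 5)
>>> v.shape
(5,)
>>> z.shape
(5, 5)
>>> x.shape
(23, 23)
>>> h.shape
(5, 5)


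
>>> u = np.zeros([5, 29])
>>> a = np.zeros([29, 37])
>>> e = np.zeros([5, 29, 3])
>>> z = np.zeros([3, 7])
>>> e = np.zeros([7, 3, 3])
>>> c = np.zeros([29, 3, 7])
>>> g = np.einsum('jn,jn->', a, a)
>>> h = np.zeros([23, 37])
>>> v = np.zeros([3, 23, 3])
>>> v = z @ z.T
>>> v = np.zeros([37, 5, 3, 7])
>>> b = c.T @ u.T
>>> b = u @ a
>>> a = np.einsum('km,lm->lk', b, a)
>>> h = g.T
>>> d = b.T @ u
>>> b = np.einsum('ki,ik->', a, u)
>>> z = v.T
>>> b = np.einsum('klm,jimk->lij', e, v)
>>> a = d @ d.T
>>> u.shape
(5, 29)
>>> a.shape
(37, 37)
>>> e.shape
(7, 3, 3)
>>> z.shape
(7, 3, 5, 37)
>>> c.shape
(29, 3, 7)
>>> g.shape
()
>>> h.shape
()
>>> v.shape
(37, 5, 3, 7)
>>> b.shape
(3, 5, 37)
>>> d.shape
(37, 29)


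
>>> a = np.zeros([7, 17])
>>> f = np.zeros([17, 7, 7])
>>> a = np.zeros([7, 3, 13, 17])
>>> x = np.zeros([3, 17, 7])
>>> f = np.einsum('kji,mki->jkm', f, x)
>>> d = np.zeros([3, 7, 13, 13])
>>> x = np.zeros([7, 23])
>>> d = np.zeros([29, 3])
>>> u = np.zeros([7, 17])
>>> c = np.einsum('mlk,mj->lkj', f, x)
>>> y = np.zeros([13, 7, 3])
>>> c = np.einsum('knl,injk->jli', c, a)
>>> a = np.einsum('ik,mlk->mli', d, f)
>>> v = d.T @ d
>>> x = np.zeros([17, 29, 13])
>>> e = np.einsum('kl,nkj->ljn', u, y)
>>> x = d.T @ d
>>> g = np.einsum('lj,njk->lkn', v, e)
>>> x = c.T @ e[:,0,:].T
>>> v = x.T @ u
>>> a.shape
(7, 17, 29)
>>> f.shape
(7, 17, 3)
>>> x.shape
(7, 23, 17)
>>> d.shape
(29, 3)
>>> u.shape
(7, 17)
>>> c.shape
(13, 23, 7)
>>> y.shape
(13, 7, 3)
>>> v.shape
(17, 23, 17)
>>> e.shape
(17, 3, 13)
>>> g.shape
(3, 13, 17)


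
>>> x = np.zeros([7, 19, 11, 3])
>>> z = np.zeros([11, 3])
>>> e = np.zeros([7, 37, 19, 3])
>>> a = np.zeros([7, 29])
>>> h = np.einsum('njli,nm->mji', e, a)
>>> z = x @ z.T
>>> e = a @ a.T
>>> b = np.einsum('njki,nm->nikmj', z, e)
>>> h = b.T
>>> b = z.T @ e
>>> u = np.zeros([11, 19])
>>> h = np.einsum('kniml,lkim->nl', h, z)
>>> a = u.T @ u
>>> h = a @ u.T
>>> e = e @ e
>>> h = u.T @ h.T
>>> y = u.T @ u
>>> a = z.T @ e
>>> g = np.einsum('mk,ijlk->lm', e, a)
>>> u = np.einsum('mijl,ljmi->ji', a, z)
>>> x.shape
(7, 19, 11, 3)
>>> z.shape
(7, 19, 11, 11)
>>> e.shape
(7, 7)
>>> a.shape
(11, 11, 19, 7)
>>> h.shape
(19, 19)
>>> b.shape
(11, 11, 19, 7)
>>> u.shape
(19, 11)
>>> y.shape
(19, 19)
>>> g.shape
(19, 7)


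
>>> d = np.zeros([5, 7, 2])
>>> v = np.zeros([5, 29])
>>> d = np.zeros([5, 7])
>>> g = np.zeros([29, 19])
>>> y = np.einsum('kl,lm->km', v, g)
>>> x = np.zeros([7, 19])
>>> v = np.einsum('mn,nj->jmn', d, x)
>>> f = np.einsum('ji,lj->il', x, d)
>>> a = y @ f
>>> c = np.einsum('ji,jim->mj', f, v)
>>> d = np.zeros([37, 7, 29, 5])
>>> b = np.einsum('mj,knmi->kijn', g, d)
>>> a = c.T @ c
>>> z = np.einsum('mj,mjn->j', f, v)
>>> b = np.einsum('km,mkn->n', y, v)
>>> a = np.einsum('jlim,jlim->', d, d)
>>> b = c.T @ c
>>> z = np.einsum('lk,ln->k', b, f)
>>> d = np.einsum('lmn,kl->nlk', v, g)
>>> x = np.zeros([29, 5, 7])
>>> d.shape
(7, 19, 29)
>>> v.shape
(19, 5, 7)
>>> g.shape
(29, 19)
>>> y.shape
(5, 19)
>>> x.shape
(29, 5, 7)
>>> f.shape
(19, 5)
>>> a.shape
()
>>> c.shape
(7, 19)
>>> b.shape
(19, 19)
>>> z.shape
(19,)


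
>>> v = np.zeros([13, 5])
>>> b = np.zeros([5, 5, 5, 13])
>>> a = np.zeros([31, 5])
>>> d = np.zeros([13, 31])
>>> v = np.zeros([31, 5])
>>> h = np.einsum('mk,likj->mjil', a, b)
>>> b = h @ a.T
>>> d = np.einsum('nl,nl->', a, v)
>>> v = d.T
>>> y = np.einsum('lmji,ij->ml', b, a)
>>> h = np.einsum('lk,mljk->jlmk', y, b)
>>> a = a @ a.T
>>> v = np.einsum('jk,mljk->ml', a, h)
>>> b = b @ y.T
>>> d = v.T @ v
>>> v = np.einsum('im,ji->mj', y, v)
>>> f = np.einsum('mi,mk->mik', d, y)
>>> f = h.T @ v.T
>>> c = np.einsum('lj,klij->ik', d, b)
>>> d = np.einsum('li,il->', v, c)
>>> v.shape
(31, 5)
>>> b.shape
(31, 13, 5, 13)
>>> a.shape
(31, 31)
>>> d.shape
()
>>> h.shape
(5, 13, 31, 31)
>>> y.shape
(13, 31)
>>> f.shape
(31, 31, 13, 31)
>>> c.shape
(5, 31)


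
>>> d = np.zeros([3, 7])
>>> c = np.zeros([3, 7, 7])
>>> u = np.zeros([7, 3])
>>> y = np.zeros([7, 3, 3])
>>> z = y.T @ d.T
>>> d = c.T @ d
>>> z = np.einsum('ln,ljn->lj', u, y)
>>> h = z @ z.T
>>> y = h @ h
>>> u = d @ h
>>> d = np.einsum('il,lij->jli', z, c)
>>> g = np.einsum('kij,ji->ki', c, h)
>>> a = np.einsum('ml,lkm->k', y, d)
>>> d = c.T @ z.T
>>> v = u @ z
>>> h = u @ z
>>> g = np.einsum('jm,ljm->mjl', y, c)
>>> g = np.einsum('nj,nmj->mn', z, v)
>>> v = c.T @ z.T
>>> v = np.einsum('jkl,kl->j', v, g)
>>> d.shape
(7, 7, 7)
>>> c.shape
(3, 7, 7)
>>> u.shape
(7, 7, 7)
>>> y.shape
(7, 7)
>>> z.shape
(7, 3)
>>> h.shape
(7, 7, 3)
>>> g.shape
(7, 7)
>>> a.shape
(3,)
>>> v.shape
(7,)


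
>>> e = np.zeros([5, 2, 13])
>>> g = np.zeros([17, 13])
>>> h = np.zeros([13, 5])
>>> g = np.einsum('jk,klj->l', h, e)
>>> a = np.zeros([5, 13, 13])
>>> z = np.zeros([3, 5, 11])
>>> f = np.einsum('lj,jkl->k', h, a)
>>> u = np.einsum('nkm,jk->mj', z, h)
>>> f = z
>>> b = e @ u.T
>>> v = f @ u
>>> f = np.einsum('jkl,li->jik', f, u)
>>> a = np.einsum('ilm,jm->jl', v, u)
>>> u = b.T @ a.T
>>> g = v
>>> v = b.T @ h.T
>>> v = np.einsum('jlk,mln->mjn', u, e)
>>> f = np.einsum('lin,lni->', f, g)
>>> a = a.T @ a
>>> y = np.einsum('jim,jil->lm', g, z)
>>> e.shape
(5, 2, 13)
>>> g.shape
(3, 5, 13)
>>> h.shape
(13, 5)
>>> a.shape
(5, 5)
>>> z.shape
(3, 5, 11)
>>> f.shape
()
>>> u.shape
(11, 2, 11)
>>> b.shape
(5, 2, 11)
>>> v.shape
(5, 11, 13)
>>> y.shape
(11, 13)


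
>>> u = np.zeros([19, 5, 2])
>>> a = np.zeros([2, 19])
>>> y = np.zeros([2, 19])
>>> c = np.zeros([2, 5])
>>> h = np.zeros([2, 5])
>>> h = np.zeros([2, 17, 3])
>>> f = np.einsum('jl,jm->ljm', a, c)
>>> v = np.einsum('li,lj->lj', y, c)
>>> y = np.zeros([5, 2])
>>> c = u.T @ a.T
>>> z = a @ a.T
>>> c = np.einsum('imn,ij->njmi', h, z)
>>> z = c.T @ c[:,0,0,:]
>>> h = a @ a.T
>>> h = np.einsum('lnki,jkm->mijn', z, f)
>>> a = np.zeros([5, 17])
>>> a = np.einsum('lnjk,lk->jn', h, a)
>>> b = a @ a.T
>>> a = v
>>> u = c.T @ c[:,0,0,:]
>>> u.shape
(2, 17, 2, 2)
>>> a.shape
(2, 5)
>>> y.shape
(5, 2)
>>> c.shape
(3, 2, 17, 2)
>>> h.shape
(5, 2, 19, 17)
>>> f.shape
(19, 2, 5)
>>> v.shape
(2, 5)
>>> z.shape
(2, 17, 2, 2)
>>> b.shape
(19, 19)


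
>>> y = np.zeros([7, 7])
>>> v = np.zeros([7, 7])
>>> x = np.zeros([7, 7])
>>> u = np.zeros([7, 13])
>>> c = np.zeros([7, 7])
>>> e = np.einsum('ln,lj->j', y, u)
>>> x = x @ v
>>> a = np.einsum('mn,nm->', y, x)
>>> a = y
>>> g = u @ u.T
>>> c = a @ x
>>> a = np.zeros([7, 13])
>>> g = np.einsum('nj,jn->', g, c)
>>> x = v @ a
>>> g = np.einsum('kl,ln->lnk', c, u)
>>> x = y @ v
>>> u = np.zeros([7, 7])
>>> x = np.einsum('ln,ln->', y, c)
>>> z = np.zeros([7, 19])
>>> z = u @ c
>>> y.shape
(7, 7)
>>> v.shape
(7, 7)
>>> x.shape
()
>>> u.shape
(7, 7)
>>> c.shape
(7, 7)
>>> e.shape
(13,)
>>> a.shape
(7, 13)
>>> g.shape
(7, 13, 7)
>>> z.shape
(7, 7)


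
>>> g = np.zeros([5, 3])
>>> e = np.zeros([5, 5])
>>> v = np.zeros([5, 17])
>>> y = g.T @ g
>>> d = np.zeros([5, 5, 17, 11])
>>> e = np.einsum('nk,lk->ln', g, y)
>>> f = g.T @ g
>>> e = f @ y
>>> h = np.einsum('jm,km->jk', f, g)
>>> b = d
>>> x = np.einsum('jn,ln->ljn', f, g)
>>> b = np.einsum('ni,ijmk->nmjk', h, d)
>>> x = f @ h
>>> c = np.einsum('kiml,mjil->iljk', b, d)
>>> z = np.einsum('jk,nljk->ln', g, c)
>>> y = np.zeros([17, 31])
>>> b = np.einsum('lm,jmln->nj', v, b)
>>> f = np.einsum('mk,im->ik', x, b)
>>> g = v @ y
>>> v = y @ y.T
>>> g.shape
(5, 31)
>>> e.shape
(3, 3)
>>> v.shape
(17, 17)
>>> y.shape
(17, 31)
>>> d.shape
(5, 5, 17, 11)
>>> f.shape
(11, 5)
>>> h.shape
(3, 5)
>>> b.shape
(11, 3)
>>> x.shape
(3, 5)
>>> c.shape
(17, 11, 5, 3)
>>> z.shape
(11, 17)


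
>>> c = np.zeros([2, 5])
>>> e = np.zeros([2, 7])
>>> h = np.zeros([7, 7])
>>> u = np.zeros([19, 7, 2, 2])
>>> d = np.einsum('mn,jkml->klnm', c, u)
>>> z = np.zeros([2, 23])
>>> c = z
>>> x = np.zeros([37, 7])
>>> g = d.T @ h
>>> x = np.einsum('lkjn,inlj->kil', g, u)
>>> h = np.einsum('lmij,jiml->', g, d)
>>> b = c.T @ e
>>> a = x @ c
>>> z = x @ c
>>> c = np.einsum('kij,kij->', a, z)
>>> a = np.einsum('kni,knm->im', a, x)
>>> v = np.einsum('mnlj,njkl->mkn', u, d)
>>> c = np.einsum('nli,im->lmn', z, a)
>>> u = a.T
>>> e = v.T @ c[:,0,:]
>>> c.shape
(19, 2, 5)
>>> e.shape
(7, 5, 5)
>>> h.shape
()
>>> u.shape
(2, 23)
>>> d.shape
(7, 2, 5, 2)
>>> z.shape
(5, 19, 23)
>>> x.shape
(5, 19, 2)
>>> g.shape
(2, 5, 2, 7)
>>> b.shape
(23, 7)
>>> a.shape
(23, 2)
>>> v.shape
(19, 5, 7)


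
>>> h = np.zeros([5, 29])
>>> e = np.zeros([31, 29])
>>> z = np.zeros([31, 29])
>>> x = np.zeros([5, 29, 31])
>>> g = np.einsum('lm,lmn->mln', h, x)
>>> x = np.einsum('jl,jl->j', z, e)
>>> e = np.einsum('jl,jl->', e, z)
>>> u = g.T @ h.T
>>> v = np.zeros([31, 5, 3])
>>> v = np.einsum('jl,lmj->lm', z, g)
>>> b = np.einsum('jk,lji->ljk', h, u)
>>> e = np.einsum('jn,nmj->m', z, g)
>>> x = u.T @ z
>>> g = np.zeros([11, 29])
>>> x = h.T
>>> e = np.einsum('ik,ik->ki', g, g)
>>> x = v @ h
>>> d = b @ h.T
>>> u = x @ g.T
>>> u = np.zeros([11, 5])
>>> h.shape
(5, 29)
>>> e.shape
(29, 11)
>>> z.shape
(31, 29)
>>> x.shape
(29, 29)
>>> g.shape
(11, 29)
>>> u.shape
(11, 5)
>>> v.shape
(29, 5)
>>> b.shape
(31, 5, 29)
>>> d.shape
(31, 5, 5)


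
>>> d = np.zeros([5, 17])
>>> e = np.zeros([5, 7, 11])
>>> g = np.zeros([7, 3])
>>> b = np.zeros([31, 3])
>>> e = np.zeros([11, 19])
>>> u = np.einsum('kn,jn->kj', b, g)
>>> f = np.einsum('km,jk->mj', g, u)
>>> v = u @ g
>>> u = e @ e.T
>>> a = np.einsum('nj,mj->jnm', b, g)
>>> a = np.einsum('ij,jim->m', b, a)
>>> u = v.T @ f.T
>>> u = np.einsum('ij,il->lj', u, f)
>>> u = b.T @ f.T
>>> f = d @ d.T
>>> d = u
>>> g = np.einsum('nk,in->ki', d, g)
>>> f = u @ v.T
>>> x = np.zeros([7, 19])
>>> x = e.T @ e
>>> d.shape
(3, 3)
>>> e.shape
(11, 19)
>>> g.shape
(3, 7)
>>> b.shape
(31, 3)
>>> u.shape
(3, 3)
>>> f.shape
(3, 31)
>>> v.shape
(31, 3)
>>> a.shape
(7,)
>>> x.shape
(19, 19)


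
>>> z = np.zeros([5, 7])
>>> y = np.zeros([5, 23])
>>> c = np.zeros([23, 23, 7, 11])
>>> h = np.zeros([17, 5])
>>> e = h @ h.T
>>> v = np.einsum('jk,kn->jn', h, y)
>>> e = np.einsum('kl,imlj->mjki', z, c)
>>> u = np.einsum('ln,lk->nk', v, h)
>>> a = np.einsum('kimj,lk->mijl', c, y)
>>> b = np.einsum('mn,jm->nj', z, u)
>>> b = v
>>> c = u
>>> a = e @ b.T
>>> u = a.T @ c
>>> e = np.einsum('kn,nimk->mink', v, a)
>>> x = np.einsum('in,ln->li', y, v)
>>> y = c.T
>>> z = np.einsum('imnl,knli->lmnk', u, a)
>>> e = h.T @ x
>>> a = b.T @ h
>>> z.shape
(5, 5, 11, 23)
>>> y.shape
(5, 23)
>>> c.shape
(23, 5)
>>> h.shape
(17, 5)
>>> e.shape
(5, 5)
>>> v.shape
(17, 23)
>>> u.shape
(17, 5, 11, 5)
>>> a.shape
(23, 5)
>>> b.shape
(17, 23)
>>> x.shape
(17, 5)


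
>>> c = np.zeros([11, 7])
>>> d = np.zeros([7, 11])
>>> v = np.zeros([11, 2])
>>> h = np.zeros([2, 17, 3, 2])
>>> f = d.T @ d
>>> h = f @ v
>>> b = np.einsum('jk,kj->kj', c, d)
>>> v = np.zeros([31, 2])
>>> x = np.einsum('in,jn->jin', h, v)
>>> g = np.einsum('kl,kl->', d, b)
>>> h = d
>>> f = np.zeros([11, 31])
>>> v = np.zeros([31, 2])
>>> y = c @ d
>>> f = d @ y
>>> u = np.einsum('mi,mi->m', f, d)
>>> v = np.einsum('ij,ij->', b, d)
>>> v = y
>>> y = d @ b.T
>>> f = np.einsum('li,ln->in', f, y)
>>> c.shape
(11, 7)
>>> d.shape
(7, 11)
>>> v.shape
(11, 11)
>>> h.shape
(7, 11)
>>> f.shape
(11, 7)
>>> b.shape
(7, 11)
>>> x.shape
(31, 11, 2)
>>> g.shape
()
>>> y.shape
(7, 7)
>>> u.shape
(7,)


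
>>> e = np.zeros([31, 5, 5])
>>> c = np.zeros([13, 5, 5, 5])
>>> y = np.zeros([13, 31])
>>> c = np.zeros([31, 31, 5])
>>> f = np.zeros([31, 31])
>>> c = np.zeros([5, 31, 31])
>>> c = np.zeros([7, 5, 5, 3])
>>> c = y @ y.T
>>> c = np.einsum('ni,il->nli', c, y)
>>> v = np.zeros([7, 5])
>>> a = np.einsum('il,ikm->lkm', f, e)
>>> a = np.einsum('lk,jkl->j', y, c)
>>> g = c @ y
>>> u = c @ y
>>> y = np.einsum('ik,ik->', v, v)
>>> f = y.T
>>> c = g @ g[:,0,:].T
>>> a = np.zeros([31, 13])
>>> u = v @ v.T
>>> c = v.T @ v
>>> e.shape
(31, 5, 5)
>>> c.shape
(5, 5)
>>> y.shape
()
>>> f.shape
()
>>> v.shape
(7, 5)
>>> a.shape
(31, 13)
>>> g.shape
(13, 31, 31)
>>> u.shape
(7, 7)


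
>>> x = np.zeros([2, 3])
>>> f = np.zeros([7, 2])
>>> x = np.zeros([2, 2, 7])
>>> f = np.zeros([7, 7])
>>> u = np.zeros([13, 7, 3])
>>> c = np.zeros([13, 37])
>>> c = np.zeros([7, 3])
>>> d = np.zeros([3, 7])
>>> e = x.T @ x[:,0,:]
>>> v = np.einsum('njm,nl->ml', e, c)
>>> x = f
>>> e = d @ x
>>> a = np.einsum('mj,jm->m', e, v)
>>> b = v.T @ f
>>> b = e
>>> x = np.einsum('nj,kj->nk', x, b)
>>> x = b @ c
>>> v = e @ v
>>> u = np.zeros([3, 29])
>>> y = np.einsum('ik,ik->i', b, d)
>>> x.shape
(3, 3)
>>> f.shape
(7, 7)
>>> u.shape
(3, 29)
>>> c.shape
(7, 3)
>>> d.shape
(3, 7)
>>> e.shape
(3, 7)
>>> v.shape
(3, 3)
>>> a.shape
(3,)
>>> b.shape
(3, 7)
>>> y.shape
(3,)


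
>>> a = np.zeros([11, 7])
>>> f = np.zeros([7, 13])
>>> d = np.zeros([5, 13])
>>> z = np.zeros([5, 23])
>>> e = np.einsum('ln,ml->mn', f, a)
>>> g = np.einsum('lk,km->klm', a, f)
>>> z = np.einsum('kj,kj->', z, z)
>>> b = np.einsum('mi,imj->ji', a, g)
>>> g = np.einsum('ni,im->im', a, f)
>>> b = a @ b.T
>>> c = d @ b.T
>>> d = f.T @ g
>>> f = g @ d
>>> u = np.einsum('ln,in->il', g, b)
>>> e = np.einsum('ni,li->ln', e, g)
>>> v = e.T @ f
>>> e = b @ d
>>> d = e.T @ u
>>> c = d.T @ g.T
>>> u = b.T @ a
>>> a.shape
(11, 7)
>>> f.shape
(7, 13)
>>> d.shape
(13, 7)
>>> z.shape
()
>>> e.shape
(11, 13)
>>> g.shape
(7, 13)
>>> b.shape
(11, 13)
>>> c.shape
(7, 7)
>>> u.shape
(13, 7)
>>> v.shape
(11, 13)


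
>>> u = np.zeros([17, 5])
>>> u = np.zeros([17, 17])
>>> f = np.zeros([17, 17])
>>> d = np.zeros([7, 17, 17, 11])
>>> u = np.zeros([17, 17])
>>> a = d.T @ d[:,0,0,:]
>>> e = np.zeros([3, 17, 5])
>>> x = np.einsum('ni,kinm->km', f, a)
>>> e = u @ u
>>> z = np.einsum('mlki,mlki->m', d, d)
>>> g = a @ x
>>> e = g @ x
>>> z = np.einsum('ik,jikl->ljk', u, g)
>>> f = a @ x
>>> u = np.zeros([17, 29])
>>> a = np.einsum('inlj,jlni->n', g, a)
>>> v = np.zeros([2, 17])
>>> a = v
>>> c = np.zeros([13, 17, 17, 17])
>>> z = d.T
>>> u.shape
(17, 29)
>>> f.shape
(11, 17, 17, 11)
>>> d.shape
(7, 17, 17, 11)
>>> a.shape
(2, 17)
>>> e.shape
(11, 17, 17, 11)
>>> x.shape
(11, 11)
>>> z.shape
(11, 17, 17, 7)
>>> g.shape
(11, 17, 17, 11)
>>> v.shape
(2, 17)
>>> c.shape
(13, 17, 17, 17)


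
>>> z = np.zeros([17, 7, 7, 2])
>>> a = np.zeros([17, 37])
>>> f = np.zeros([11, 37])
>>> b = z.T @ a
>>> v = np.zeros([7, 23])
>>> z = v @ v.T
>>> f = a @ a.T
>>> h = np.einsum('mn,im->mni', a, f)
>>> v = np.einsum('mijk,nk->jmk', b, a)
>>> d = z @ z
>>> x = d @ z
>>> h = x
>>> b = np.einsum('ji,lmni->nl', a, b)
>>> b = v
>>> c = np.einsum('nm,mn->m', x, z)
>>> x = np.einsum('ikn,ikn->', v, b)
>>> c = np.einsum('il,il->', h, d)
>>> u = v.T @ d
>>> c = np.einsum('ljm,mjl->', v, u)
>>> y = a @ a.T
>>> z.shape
(7, 7)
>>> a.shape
(17, 37)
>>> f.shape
(17, 17)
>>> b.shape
(7, 2, 37)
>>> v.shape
(7, 2, 37)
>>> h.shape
(7, 7)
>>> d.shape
(7, 7)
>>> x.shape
()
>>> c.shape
()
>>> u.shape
(37, 2, 7)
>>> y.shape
(17, 17)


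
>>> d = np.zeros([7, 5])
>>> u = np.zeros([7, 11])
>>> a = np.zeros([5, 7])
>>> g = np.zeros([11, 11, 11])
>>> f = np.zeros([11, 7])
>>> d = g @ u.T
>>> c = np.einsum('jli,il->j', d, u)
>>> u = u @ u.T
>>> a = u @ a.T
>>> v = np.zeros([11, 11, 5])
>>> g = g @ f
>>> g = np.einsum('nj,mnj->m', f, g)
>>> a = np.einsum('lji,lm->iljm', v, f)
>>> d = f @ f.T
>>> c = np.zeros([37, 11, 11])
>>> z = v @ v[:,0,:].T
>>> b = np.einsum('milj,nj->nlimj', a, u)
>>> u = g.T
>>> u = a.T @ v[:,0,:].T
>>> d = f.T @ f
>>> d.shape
(7, 7)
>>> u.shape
(7, 11, 11, 11)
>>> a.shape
(5, 11, 11, 7)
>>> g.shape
(11,)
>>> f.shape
(11, 7)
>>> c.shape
(37, 11, 11)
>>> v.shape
(11, 11, 5)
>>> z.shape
(11, 11, 11)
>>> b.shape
(7, 11, 11, 5, 7)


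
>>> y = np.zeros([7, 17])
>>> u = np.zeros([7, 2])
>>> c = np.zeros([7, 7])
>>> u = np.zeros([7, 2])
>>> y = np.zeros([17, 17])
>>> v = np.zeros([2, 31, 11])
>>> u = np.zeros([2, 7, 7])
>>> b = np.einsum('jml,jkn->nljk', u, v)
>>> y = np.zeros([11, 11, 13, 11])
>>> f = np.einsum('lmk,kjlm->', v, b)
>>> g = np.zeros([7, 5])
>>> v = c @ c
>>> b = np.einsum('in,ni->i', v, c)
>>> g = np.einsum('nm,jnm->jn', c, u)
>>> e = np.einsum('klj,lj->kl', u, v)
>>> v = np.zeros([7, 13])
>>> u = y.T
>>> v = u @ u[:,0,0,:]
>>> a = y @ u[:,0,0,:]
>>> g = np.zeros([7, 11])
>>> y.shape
(11, 11, 13, 11)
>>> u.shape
(11, 13, 11, 11)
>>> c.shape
(7, 7)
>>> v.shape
(11, 13, 11, 11)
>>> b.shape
(7,)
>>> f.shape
()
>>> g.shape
(7, 11)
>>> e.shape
(2, 7)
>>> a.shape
(11, 11, 13, 11)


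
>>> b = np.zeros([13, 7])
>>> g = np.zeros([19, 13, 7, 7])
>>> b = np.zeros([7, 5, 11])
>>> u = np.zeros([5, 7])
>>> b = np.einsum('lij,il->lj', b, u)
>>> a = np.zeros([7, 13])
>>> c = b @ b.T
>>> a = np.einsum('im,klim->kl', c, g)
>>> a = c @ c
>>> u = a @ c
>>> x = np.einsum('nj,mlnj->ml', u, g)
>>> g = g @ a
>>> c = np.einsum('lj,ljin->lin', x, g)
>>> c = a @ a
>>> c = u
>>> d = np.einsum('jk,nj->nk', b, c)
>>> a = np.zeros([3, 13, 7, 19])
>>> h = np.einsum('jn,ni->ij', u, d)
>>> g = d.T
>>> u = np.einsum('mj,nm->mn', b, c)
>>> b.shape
(7, 11)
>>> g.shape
(11, 7)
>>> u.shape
(7, 7)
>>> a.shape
(3, 13, 7, 19)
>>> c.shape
(7, 7)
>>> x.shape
(19, 13)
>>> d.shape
(7, 11)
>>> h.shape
(11, 7)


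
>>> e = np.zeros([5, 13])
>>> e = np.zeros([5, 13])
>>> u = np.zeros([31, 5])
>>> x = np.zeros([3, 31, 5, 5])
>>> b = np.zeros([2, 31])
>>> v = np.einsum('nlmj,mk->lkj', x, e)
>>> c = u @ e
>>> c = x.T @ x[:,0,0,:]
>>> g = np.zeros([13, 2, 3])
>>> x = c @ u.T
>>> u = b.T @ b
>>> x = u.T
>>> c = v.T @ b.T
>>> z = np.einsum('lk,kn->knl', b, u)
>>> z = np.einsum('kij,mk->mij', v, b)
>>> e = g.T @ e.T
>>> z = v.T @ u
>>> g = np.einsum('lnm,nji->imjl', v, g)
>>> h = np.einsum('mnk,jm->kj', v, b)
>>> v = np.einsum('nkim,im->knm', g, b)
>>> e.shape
(3, 2, 5)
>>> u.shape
(31, 31)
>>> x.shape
(31, 31)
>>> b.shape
(2, 31)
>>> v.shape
(5, 3, 31)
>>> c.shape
(5, 13, 2)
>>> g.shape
(3, 5, 2, 31)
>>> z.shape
(5, 13, 31)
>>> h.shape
(5, 2)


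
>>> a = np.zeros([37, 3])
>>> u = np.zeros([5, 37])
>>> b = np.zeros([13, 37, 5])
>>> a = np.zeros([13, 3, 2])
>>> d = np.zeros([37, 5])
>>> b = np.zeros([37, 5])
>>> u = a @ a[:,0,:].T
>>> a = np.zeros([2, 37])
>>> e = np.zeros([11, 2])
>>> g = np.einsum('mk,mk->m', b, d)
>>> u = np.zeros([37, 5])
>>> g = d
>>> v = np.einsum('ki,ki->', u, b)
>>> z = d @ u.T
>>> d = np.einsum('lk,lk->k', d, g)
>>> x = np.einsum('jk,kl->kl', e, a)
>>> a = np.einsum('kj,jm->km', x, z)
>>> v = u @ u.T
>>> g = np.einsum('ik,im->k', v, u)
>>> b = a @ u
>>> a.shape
(2, 37)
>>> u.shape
(37, 5)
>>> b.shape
(2, 5)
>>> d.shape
(5,)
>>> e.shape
(11, 2)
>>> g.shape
(37,)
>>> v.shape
(37, 37)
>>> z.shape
(37, 37)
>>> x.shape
(2, 37)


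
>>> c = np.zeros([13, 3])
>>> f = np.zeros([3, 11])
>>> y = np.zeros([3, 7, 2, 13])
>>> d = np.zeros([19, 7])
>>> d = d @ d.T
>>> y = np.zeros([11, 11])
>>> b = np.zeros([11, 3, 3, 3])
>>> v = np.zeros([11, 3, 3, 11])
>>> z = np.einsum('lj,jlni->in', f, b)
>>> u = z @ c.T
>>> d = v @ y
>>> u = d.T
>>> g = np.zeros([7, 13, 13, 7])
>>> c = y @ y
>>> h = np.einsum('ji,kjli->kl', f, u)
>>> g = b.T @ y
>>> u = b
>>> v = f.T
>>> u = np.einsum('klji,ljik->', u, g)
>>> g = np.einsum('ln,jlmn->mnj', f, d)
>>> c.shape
(11, 11)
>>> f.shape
(3, 11)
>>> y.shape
(11, 11)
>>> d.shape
(11, 3, 3, 11)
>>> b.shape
(11, 3, 3, 3)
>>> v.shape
(11, 3)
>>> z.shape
(3, 3)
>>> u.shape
()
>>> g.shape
(3, 11, 11)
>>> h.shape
(11, 3)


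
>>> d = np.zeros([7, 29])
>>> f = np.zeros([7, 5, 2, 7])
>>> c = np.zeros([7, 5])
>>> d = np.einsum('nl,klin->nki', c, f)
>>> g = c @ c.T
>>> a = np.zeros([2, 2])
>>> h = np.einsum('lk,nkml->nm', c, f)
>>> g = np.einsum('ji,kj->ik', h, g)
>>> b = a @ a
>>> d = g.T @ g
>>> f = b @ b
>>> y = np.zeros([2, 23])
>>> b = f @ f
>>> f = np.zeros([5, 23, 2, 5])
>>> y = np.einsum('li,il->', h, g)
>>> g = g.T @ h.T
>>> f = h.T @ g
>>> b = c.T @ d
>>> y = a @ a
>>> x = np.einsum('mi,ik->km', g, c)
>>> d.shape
(7, 7)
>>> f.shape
(2, 7)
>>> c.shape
(7, 5)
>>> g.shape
(7, 7)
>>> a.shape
(2, 2)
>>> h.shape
(7, 2)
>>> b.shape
(5, 7)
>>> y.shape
(2, 2)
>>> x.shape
(5, 7)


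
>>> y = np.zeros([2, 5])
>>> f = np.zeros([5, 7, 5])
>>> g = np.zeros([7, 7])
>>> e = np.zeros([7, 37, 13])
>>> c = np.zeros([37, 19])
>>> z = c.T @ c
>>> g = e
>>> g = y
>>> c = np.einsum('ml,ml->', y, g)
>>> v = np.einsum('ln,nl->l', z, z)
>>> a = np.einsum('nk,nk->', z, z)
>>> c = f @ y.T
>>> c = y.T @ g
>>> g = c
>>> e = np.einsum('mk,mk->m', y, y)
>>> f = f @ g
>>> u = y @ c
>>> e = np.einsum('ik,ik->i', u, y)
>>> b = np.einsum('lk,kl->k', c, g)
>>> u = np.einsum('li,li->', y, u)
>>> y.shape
(2, 5)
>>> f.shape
(5, 7, 5)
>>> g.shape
(5, 5)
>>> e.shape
(2,)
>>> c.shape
(5, 5)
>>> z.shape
(19, 19)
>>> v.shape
(19,)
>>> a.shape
()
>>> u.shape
()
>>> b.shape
(5,)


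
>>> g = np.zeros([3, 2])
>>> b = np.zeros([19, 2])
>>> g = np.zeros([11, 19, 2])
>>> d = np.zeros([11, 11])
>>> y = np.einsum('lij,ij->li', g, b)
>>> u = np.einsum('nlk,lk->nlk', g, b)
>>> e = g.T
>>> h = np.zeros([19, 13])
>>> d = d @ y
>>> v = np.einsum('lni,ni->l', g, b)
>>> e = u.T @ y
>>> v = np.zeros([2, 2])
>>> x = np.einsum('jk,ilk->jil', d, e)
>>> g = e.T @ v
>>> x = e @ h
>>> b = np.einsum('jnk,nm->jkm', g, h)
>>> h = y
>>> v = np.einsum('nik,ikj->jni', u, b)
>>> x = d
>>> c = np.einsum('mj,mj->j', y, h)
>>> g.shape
(19, 19, 2)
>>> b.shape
(19, 2, 13)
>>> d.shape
(11, 19)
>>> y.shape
(11, 19)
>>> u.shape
(11, 19, 2)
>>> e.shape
(2, 19, 19)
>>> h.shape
(11, 19)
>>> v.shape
(13, 11, 19)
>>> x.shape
(11, 19)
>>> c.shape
(19,)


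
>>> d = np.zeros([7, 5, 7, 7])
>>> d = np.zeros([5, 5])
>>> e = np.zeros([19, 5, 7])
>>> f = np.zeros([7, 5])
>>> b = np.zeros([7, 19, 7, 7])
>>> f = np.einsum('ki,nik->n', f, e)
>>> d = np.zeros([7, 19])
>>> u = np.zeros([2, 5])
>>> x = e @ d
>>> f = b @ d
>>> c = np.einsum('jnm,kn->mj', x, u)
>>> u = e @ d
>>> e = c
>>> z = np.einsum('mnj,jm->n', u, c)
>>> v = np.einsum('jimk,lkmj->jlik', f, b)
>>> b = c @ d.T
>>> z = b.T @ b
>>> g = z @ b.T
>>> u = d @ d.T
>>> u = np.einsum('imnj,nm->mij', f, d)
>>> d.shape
(7, 19)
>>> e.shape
(19, 19)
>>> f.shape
(7, 19, 7, 19)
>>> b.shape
(19, 7)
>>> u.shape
(19, 7, 19)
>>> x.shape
(19, 5, 19)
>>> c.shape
(19, 19)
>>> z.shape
(7, 7)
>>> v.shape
(7, 7, 19, 19)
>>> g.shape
(7, 19)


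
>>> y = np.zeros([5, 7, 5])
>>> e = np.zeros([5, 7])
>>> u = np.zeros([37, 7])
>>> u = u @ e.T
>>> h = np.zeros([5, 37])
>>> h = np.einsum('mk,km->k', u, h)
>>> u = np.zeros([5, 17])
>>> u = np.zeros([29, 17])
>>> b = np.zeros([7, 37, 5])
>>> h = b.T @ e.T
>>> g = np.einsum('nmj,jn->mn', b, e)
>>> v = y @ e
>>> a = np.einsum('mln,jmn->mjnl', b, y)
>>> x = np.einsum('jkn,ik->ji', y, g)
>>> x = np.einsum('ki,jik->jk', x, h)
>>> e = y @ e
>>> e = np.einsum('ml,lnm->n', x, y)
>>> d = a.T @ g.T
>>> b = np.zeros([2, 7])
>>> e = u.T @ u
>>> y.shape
(5, 7, 5)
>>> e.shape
(17, 17)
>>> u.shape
(29, 17)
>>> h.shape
(5, 37, 5)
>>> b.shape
(2, 7)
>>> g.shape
(37, 7)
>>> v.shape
(5, 7, 7)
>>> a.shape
(7, 5, 5, 37)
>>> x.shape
(5, 5)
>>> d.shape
(37, 5, 5, 37)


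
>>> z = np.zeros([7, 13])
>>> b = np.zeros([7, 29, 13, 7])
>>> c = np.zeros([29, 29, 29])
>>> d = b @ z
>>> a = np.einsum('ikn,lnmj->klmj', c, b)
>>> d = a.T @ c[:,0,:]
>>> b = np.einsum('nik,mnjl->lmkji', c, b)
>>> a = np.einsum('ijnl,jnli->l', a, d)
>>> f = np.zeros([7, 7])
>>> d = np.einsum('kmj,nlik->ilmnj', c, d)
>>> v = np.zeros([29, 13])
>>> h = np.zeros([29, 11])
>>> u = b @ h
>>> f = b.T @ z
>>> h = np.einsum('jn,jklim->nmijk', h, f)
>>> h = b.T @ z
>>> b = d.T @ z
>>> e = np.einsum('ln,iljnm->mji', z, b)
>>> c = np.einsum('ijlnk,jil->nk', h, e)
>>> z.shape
(7, 13)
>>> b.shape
(29, 7, 29, 13, 13)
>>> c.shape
(7, 13)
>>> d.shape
(7, 13, 29, 7, 29)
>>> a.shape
(7,)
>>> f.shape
(29, 13, 29, 7, 13)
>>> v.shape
(29, 13)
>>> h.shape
(29, 13, 29, 7, 13)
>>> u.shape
(7, 7, 29, 13, 11)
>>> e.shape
(13, 29, 29)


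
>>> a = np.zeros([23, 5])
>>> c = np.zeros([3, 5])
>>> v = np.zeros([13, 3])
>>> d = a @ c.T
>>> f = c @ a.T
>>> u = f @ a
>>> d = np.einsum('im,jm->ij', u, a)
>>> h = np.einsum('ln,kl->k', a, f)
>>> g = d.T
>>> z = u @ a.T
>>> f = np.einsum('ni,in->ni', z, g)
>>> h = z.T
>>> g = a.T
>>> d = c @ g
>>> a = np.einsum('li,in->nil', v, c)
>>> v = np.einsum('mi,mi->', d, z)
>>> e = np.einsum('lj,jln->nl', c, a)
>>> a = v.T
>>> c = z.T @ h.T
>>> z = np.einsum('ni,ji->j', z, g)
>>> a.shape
()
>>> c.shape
(23, 23)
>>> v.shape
()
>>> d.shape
(3, 23)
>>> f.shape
(3, 23)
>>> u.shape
(3, 5)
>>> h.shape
(23, 3)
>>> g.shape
(5, 23)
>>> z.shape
(5,)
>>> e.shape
(13, 3)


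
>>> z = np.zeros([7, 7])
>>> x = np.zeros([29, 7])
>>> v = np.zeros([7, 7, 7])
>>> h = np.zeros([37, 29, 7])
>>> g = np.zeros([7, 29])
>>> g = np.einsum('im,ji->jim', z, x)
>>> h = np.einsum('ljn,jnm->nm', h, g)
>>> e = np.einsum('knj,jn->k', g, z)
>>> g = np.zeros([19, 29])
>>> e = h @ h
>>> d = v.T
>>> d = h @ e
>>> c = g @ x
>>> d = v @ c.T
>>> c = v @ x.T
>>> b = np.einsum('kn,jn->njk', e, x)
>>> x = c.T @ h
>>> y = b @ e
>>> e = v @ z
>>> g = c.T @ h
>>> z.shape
(7, 7)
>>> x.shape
(29, 7, 7)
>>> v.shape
(7, 7, 7)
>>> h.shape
(7, 7)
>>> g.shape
(29, 7, 7)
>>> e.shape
(7, 7, 7)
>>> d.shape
(7, 7, 19)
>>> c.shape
(7, 7, 29)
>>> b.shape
(7, 29, 7)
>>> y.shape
(7, 29, 7)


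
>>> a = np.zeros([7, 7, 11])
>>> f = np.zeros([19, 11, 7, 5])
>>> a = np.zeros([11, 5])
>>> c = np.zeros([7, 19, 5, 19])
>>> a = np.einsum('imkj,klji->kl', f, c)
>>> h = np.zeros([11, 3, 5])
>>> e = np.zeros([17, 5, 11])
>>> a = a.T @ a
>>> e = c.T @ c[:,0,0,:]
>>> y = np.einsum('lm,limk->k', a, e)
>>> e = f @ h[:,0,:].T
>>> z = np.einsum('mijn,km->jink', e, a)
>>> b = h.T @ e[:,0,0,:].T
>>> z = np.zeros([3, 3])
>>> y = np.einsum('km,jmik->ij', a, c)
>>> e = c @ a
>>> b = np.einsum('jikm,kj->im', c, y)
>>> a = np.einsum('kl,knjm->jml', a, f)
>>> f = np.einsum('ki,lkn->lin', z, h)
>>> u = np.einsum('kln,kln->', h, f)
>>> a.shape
(7, 5, 19)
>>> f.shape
(11, 3, 5)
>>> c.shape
(7, 19, 5, 19)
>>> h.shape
(11, 3, 5)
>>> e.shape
(7, 19, 5, 19)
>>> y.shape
(5, 7)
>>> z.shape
(3, 3)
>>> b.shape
(19, 19)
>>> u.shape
()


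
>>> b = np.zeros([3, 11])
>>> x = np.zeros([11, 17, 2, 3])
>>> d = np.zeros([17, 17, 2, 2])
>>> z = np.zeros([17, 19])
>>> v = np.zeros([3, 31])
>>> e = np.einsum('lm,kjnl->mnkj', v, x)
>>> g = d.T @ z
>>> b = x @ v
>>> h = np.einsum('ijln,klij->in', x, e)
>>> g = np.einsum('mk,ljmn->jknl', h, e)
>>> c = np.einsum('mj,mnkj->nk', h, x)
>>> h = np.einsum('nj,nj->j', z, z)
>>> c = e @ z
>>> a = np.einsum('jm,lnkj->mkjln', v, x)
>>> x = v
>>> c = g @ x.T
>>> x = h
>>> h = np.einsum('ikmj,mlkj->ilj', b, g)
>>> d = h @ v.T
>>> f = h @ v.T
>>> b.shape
(11, 17, 2, 31)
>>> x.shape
(19,)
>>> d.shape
(11, 3, 3)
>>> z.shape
(17, 19)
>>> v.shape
(3, 31)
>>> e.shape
(31, 2, 11, 17)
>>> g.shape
(2, 3, 17, 31)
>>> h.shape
(11, 3, 31)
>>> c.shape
(2, 3, 17, 3)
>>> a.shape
(31, 2, 3, 11, 17)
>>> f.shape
(11, 3, 3)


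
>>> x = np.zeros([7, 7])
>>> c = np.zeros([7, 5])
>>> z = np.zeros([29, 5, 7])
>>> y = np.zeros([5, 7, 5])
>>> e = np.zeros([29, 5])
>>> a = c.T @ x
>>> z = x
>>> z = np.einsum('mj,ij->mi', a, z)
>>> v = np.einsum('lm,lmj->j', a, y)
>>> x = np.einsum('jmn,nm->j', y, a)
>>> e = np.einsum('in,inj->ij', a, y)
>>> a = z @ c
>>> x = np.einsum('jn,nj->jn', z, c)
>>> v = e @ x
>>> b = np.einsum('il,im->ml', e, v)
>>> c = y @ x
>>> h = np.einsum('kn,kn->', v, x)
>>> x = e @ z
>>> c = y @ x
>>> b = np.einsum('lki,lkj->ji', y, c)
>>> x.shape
(5, 7)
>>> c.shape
(5, 7, 7)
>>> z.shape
(5, 7)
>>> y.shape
(5, 7, 5)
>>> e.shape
(5, 5)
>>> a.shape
(5, 5)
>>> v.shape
(5, 7)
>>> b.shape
(7, 5)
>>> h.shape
()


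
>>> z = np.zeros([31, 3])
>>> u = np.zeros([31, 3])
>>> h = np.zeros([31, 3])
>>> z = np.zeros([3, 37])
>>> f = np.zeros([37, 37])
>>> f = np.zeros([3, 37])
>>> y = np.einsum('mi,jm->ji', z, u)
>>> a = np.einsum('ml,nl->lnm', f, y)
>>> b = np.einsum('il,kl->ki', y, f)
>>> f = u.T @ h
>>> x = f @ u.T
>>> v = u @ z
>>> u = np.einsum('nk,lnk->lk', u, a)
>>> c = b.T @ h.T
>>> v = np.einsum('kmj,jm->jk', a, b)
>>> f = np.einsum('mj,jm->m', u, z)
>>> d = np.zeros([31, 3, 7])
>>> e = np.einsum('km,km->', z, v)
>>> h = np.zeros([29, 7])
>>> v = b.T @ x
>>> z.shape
(3, 37)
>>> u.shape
(37, 3)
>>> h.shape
(29, 7)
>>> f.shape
(37,)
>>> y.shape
(31, 37)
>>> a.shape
(37, 31, 3)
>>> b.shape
(3, 31)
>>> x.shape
(3, 31)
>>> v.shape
(31, 31)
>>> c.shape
(31, 31)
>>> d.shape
(31, 3, 7)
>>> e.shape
()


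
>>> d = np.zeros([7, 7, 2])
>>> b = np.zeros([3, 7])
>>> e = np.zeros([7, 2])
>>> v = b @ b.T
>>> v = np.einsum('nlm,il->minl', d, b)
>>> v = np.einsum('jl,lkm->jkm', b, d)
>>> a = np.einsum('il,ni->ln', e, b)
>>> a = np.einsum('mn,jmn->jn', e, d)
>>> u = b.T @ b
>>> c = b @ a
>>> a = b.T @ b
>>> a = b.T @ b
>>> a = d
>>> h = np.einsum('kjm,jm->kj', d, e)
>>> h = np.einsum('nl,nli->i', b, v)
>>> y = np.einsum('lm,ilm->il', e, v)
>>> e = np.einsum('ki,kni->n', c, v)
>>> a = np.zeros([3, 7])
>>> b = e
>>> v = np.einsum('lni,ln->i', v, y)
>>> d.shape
(7, 7, 2)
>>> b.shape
(7,)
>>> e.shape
(7,)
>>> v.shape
(2,)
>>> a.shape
(3, 7)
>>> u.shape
(7, 7)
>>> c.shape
(3, 2)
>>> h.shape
(2,)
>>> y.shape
(3, 7)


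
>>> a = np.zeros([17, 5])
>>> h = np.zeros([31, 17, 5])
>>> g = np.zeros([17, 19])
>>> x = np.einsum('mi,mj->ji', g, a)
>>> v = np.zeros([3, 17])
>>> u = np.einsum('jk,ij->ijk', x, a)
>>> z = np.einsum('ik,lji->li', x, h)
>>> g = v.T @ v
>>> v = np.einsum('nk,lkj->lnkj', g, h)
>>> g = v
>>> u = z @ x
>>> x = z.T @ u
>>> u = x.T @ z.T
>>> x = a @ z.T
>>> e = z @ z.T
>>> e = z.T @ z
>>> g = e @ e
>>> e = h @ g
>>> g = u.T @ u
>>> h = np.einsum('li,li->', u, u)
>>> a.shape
(17, 5)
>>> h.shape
()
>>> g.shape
(31, 31)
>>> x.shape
(17, 31)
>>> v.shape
(31, 17, 17, 5)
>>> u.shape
(19, 31)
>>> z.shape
(31, 5)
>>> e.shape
(31, 17, 5)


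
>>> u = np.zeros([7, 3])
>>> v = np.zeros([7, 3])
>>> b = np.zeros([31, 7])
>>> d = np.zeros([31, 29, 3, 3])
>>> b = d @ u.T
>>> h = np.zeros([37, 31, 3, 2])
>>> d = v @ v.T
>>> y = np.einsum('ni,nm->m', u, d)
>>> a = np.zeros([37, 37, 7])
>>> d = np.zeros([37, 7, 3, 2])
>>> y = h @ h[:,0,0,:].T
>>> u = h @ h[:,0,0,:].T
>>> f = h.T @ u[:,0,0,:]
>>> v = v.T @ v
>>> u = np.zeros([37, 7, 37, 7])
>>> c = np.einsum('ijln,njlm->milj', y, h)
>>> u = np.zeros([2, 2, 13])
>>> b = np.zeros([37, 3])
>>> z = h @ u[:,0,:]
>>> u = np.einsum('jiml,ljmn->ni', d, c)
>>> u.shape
(31, 7)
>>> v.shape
(3, 3)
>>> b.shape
(37, 3)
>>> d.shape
(37, 7, 3, 2)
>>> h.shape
(37, 31, 3, 2)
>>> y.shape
(37, 31, 3, 37)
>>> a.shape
(37, 37, 7)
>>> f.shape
(2, 3, 31, 37)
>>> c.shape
(2, 37, 3, 31)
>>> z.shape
(37, 31, 3, 13)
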